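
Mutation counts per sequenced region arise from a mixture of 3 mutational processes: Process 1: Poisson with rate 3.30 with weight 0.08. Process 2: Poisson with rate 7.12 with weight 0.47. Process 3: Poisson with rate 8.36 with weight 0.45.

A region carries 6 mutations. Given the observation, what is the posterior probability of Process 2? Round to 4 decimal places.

0.5546

Apply Bayes' rule: the posterior for each component is proportional to its prior times its likelihood at x.
Poisson probabilities:
  L_1 = e^(−3.30)·3.30^6/6! = 0.0661575
  L_2 = e^(−7.12)·7.12^6/6! = 0.146343
  L_3 = e^(−8.36)·8.36^6/6! = 0.110969
Prior × likelihood for each component:
  P(Z=1)·L_1 = 0.08 × 0.0661575 = 0.0052926
  P(Z=2)·L_2 = 0.47 × 0.146343 = 0.068781
  P(Z=3)·L_3 = 0.45 × 0.110969 = 0.0499362
Sum: 0.0052926 + 0.068781 + 0.0499362 = 0.12401
P(Process 2 | the observation) ≈ 0.5546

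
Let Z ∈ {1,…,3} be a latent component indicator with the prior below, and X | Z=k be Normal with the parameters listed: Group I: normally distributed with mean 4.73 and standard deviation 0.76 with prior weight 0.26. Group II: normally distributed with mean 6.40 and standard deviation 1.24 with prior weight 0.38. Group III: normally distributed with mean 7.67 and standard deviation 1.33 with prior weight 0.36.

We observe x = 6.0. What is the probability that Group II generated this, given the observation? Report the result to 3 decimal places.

0.583

P(component k | x) = w_k·f_k(x) / marginal(x), where marginal(x) = Σ_j w_j·f_j(x).
Evaluate each component's likelihood at the observed value:
  L_I = (1/(0.76·√(2π)))·exp(−(6.0−4.73)²/(2·0.76²)) = 0.524924·exp(-1.39621) = 0.129936
  L_II = (1/(1.24·√(2π)))·exp(−(6.0−6.40)²/(2·1.24²)) = 0.321728·exp(-0.05203) = 0.305416
  L_III = (1/(1.33·√(2π)))·exp(−(6.0−7.67)²/(2·1.33²)) = 0.299957·exp(-0.78831) = 0.136363
Prior × likelihood for each component:
  w_I·L_I = 0.26 × 0.129936 = 0.0337835
  w_II·L_II = 0.38 × 0.305416 = 0.116058
  w_III·L_III = 0.36 × 0.136363 = 0.0490908
Denominator: 0.0337835 + 0.116058 + 0.0490908 = 0.198933
So the posterior for Group II is 0.116058 / 0.198933 ≈ 0.583.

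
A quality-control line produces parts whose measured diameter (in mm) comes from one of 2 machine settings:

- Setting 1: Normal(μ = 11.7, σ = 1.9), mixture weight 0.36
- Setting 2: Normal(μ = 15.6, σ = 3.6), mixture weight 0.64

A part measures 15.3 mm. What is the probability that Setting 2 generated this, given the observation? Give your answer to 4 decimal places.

By Bayes' theorem, P(k | x) = π_k f_k(x) / Σ_j π_j f_j(x).
Component likelihoods at x = 15.3 mm:
  L_1 = (1/(1.9·√(2π)))·exp(−(15.3−11.7)²/(2·1.9²)) = 0.209970·exp(-1.79501) = 0.0348812
  L_2 = (1/(3.6·√(2π)))·exp(−(15.3−15.6)²/(2·3.6²)) = 0.110817·exp(-0.00347) = 0.110433
Weight by the priors:
  π_1·L_1 = 0.36 × 0.0348812 = 0.0125572
  π_2·L_2 = 0.64 × 0.110433 = 0.0706772
Normaliser: 0.0125572 + 0.0706772 = 0.0832345
P(Setting 2 | the observation) = 0.0706772 / 0.0832345 ≈ 0.8491

0.8491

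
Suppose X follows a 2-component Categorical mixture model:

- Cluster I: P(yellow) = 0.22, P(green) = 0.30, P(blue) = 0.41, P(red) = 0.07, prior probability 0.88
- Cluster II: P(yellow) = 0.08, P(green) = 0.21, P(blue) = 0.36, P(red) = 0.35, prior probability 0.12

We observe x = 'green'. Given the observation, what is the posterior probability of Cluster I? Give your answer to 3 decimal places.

0.913

By Bayes' theorem, P(k | x) = π_k f_k(x) / Σ_j π_j f_j(x).
Component likelihoods at x = 'green':
  L_I = P(green | comp) = 0.30
  L_II = P(green | comp) = 0.21
Multiply by the mixture weights:
  π_I·L_I = 0.88 × 0.3 = 0.264
  π_II·L_II = 0.12 × 0.21 = 0.0252
Sum: 0.264 + 0.0252 = 0.2892
So the posterior for Cluster I is 0.264 / 0.2892 ≈ 0.913.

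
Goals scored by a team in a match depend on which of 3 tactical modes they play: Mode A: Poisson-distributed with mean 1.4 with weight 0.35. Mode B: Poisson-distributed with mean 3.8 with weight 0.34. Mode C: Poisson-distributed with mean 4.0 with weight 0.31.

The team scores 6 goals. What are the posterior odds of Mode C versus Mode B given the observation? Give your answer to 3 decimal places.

1.016

Posterior odds = (P(Z=i) f_i(x)) / (P(Z=j) f_j(x)); the normalising sum cancels.
Component likelihoods at x = 6 goals:
  L_A = e^(−1.4)·1.4^6/6! = 0.00257883
  L_B = e^(−3.8)·3.8^6/6! = 0.0935513
  L_C = e^(−4.0)·4.0^6/6! = 0.104196
0.0323006 / 0.0318075 ≈ 1.016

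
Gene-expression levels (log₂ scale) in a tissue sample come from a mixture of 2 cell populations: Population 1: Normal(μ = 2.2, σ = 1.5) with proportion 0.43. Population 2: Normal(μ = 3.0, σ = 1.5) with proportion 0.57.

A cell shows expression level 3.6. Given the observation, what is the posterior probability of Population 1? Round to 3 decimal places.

Posterior ∝ prior × likelihood, so P(k | x) ∝ π_k f_k(x); normalise over all components.
Component likelihoods at x = 3.6:
  L_1 = 0.172052
  L_2 = 0.245513
Multiply by the mixture weights:
  π_1·L_1 = 0.43 × 0.172052 = 0.0739823
  π_2·L_2 = 0.57 × 0.245513 = 0.139943
Denominator: 0.0739823 + 0.139943 = 0.213925
P(Population 1 | data) = 0.0739823 / 0.213925 ≈ 0.346

0.346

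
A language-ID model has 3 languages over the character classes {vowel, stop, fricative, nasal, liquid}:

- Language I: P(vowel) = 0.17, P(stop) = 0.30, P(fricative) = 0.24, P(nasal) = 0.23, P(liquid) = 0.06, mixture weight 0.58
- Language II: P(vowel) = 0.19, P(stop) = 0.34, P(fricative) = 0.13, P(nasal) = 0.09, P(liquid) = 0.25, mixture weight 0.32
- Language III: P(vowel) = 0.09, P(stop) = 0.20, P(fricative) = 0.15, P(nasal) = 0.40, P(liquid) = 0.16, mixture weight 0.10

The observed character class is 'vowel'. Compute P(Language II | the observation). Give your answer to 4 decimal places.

0.3610

The responsibility of component k is π_k f_k(x) divided by Σ_j π_j f_j(x).
Categorical probabilities:
  p_I = 0.17
  p_II = 0.19
  p_III = 0.09
Prior × likelihood for each component:
  π_I·p_I = 0.58 × 0.17 = 0.0986
  π_II·p_II = 0.32 × 0.19 = 0.0608
  π_III·p_III = 0.10 × 0.09 = 0.009
Denominator: 0.0986 + 0.0608 + 0.009 = 0.1684
P(Language II | x) ≈ 0.3610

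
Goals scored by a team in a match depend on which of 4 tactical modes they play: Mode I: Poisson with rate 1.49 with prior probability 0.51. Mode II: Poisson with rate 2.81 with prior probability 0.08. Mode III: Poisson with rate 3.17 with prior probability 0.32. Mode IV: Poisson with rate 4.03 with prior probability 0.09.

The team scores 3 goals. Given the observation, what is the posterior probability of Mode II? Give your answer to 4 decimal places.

Posterior ∝ prior × likelihood, so P(k | x) ∝ π_k f_k(x); normalise over all components.
Poisson probabilities:
  p_I = e^(−1.49)·1.49^3/3! = 0.124254
  p_II = e^(−2.81)·2.81^3/3! = 0.222638
  p_III = e^(−3.17)·3.17^3/3! = 0.223004
  p_IV = e^(−4.03)·4.03^3/3! = 0.193891
Prior × likelihood for each component:
  π_I·p_I = 0.51 × 0.124254 = 0.0633693
  π_II·p_II = 0.08 × 0.222638 = 0.0178111
  π_III·p_III = 0.32 × 0.223004 = 0.0713613
  π_IV·p_IV = 0.09 × 0.193891 = 0.0174502
Normaliser: 0.0633693 + 0.0178111 + 0.0713613 + 0.0174502 = 0.169992
P(Mode II | the observation) ≈ 0.1048

0.1048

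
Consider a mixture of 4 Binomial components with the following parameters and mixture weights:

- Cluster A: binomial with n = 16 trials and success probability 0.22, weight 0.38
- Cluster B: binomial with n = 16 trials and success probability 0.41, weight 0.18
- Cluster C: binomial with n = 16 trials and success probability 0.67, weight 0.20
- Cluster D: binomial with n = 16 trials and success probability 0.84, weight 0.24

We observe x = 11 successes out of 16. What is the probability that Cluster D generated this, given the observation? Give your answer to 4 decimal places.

0.2646

By Bayes' theorem, P(k | x) = w_k f_k(x) / Σ_j w_j f_j(x).
Binomial probabilities:
  p_A = C(16,11)·0.22^11·0.78^5 = 4368·5.84318e-08·0.288717 = 7.36894e-05
  p_B = C(16,11)·0.41^11·0.59^5 = 4368·5.50329e-05·0.0714924 = 0.0171856
  p_C = C(16,11)·0.67^11·0.33^5 = 4368·0.012213·0.00391354 = 0.208773
  p_D = C(16,11)·0.84^11·0.16^5 = 4368·0.146917·0.000104858 = 0.0672906
Prior × likelihood for each component:
  w_A·p_A = 0.38 × 7.36894e-05 = 2.8002e-05
  w_B·p_B = 0.18 × 0.0171856 = 0.00309341
  w_C·p_C = 0.20 × 0.208773 = 0.0417547
  w_D·p_D = 0.24 × 0.0672906 = 0.0161498
Sum: 2.8002e-05 + 0.00309341 + 0.0417547 + 0.0161498 = 0.0610258
Responsibility of Cluster D: 0.0161498 / 0.0610258 ≈ 0.2646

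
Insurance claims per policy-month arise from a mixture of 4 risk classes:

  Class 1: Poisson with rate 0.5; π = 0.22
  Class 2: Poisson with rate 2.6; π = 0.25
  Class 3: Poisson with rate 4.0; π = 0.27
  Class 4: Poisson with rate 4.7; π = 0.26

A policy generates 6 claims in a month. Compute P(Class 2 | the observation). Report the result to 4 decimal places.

0.1114

Apply Bayes' rule: the posterior for each component is proportional to its prior times its likelihood at x.
Poisson probabilities:
  L_1 = 1.31626e-05
  L_2 = 0.0318671
  L_3 = 0.104196
  L_4 = 0.136167
Prior × likelihood for each component:
  w_1·L_1 = 0.22 × 1.31626e-05 = 2.89576e-06
  w_2·L_2 = 0.25 × 0.0318671 = 0.00796676
  w_3·L_3 = 0.27 × 0.104196 = 0.0281328
  w_4·L_4 = 0.26 × 0.136167 = 0.0354033
Denominator: 2.89576e-06 + 0.00796676 + 0.0281328 + 0.0354033 = 0.0715058
P(Class 2 | the observation) ≈ 0.1114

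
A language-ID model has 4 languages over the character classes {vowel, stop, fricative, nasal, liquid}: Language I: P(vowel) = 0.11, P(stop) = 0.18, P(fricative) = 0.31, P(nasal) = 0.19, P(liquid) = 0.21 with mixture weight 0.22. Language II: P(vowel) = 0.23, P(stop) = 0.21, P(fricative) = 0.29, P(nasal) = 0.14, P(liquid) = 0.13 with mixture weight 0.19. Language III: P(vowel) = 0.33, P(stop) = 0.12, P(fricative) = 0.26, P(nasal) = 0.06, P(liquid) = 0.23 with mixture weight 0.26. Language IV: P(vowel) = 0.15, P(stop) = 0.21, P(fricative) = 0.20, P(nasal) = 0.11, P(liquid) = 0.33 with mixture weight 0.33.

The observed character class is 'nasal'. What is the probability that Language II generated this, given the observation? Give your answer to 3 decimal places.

By Bayes' theorem, P(k | x) = P(Z=k) f_k(x) / Σ_j P(Z=j) f_j(x).
Categorical probabilities:
  L_I = P(nasal | comp) = 0.19
  L_II = P(nasal | comp) = 0.14
  L_III = P(nasal | comp) = 0.06
  L_IV = P(nasal | comp) = 0.11
Weight by the priors:
  P(Z=I)·L_I = 0.22 × 0.19 = 0.0418
  P(Z=II)·L_II = 0.19 × 0.14 = 0.0266
  P(Z=III)·L_III = 0.26 × 0.06 = 0.0156
  P(Z=IV)·L_IV = 0.33 × 0.11 = 0.0363
Normaliser: 0.0418 + 0.0266 + 0.0156 + 0.0363 = 0.1203
Responsibility of Language II: 0.0266 / 0.1203 ≈ 0.221

0.221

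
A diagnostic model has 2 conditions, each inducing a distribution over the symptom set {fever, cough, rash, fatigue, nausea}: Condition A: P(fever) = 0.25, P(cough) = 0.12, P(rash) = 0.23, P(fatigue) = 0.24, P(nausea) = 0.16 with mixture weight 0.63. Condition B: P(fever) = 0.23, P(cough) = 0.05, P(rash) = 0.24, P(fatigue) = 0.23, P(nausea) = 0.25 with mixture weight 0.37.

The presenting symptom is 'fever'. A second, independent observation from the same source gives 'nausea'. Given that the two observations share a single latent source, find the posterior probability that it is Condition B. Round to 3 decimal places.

0.458

Posterior ∝ prior × likelihood, so P(k | x) ∝ w_k f_k(x); normalise over all components.
Since both observations come from the same component, the likelihood for component k is f_k(x₁)·f_k(x₂).
  p_A = [0.25] × [0.16] = 0.04
  p_B = [0.23] × [0.25] = 0.0575
Prior × likelihood for each component:
  w_A·p_A = 0.63 × 0.04 = 0.0252
  w_B·p_B = 0.37 × 0.0575 = 0.021275
Evidence: 0.0252 + 0.021275 = 0.046475
So the posterior for Condition B is 0.021275 / 0.046475 ≈ 0.458.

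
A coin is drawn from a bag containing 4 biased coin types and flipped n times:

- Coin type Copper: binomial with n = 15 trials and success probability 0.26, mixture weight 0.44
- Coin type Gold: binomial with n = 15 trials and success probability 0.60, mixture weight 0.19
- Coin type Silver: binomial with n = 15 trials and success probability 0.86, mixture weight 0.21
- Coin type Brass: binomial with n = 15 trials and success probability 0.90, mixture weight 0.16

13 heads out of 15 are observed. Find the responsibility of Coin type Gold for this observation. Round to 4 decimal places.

0.0387

By Bayes' theorem, P(k | x) = π_k f_k(x) / Σ_j π_j f_j(x).
Binomial probabilities:
  L_Copper = C(15,13)·0.26^13·0.74^2 = 105·2.48115e-08·0.5476 = 1.42661e-06
  L_Gold = C(15,13)·0.60^13·0.40^2 = 105·0.00130607·0.16 = 0.021942
  L_Silver = C(15,13)·0.86^13·0.14^2 = 105·0.14076·0.0196 = 0.289684
  L_Brass = C(15,13)·0.90^13·0.10^2 = 105·0.254187·0.01 = 0.266896
Weight by the priors:
  π_Copper·L_Copper = 0.44 × 1.42661e-06 = 6.2771e-07
  π_Gold·L_Gold = 0.19 × 0.021942 = 0.00416897
  π_Silver·L_Silver = 0.21 × 0.289684 = 0.0608337
  π_Brass·L_Brass = 0.16 × 0.266896 = 0.0427033
Denominator: 6.2771e-07 + 0.00416897 + 0.0608337 + 0.0427033 = 0.107707
Responsibility of Coin type Gold: 0.00416897 / 0.107707 ≈ 0.0387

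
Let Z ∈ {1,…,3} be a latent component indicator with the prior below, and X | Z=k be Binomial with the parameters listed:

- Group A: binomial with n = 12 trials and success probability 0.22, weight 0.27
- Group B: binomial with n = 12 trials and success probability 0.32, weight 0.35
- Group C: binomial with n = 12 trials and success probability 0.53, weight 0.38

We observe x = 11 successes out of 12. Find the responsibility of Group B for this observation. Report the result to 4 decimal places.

0.0052

P(component k | x) = π_k·f_k(x) / marginal(x), where marginal(x) = Σ_j π_j·f_j(x).
Binomial probabilities:
  L_A = C(12,11)·0.22^11·0.78^1 = 12·5.84318e-08·0.78 = 5.46922e-07
  L_B = C(12,11)·0.32^11·0.68^1 = 12·3.60288e-06·0.68 = 2.93995e-05
  L_C = C(12,11)·0.53^11·0.47^1 = 12·0.000926904·0.47 = 0.00522774
Prior × likelihood for each component:
  π_A·L_A = 0.27 × 5.46922e-07 = 1.47669e-07
  π_B·L_B = 0.35 × 2.93995e-05 = 1.02898e-05
  π_C·L_C = 0.38 × 0.00522774 = 0.00198654
Evidence: 1.47669e-07 + 1.02898e-05 + 0.00198654 = 0.00199698
P(Group B | the observation) = 1.02898e-05 / 0.00199698 ≈ 0.0052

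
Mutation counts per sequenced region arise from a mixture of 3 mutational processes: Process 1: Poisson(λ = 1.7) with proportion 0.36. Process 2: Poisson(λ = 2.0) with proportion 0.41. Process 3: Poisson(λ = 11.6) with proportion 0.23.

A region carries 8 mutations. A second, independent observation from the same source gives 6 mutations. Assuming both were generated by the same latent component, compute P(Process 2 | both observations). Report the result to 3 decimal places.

Posterior ∝ prior × likelihood, so P(k | x) ∝ P(Z=k) f_k(x); normalise over all components.
Since both observations come from the same component, the likelihood for component k is f_k(x₁)·f_k(x₂).
  p_1 = [0.000316061] × [0.00612436] = 1.93567e-06
  p_2 = [0.000859272] × [0.0120298] = 1.03369e-05
  p_3 = [0.0745294] × [0.031017] = 0.00231168
Multiply by the mixture weights:
  P(Z=1)·p_1 = 0.36 × 1.93567e-06 = 6.9684e-07
  P(Z=2)·p_2 = 0.41 × 1.03369e-05 = 4.23812e-06
  P(Z=3)·p_3 = 0.23 × 0.00231168 = 0.000531685
Denominator: 6.9684e-07 + 4.23812e-06 + 0.000531685 = 0.00053662
So the posterior for Process 2 is 4.23812e-06 / 0.00053662 ≈ 0.008.

0.008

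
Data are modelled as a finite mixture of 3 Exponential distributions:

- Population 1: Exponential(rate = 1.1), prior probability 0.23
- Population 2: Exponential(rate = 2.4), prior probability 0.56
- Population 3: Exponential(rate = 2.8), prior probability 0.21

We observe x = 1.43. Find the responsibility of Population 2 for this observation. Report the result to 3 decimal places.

0.407

By Bayes' theorem, P(k | x) = π_k f_k(x) / Σ_j π_j f_j(x).
Evaluate each component's likelihood at the observed value:
  L_1 = 1.1·e^(−1.1·1.43) = 1.1·e^(−1.5730) = 0.228164
  L_2 = 2.4·e^(−2.4·1.43) = 2.4·e^(−3.4320) = 0.0775734
  L_3 = 2.8·e^(−2.8·1.43) = 2.8·e^(−4.0040) = 0.0510791
Weight by the priors:
  π_1·L_1 = 0.23 × 0.228164 = 0.0524778
  π_2·L_2 = 0.56 × 0.0775734 = 0.0434411
  π_3·L_3 = 0.21 × 0.0510791 = 0.0107266
Evidence: 0.0524778 + 0.0434411 + 0.0107266 = 0.106645
Responsibility of Population 2: 0.0434411 / 0.106645 ≈ 0.407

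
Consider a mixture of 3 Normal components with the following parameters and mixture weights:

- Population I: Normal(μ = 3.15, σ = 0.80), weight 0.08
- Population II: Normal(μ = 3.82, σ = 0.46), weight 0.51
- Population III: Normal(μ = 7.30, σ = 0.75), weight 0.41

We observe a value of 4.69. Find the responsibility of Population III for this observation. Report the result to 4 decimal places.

The responsibility of component k is w_k f_k(x) divided by Σ_j w_j f_j(x).
Component likelihoods at x = 4.69:
  f_I = (1/(0.80·√(2π)))·exp(−(4.69−3.15)²/(2·0.80²)) = 0.498678·exp(-1.85281) = 0.0781905
  f_II = (1/(0.46·√(2π)))·exp(−(4.69−3.82)²/(2·0.46²)) = 0.867266·exp(-1.78852) = 0.145014
  f_III = (1/(0.75·√(2π)))·exp(−(4.69−7.30)²/(2·0.75²)) = 0.531923·exp(-6.05520) = 0.0012477
Prior × likelihood for each component:
  w_I·f_I = 0.08 × 0.0781905 = 0.00625524
  w_II·f_II = 0.51 × 0.145014 = 0.0739571
  w_III·f_III = 0.41 × 0.0012477 = 0.000511555
Sum: 0.00625524 + 0.0739571 + 0.000511555 = 0.0807239
So the posterior for Population III is 0.000511555 / 0.0807239 ≈ 0.0063.

0.0063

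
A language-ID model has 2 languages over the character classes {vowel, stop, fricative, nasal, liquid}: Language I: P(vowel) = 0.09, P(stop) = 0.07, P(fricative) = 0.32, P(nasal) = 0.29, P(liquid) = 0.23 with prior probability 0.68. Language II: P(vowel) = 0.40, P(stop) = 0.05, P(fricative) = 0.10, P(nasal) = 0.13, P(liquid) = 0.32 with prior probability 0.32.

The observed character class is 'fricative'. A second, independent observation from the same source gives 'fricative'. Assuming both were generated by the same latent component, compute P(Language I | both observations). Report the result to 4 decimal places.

P(component k | x) = π_k·f_k(x) / marginal(x), where marginal(x) = Σ_j π_j·f_j(x).
Since both observations come from the same component, the likelihood for component k is f_k(x₁)·f_k(x₂).
  f_I = [0.32] × [0.32] = 0.1024
  f_II = [0.1] × [0.1] = 0.01
Weight by the priors:
  π_I·f_I = 0.68 × 0.1024 = 0.069632
  π_II·f_II = 0.32 × 0.01 = 0.0032
Normaliser: 0.069632 + 0.0032 = 0.072832
So the posterior for Language I is 0.069632 / 0.072832 ≈ 0.9561.

0.9561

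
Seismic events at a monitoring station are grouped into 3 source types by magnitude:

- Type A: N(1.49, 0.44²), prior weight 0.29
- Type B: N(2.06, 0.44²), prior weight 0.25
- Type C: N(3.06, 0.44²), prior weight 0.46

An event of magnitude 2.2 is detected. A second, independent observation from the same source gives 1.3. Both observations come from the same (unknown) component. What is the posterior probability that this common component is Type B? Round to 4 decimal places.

Posterior ∝ prior × likelihood, so P(k | x) ∝ π_k f_k(x); normalise over all components.
Since both observations come from the same component, the likelihood for component k is f_k(x₁)·f_k(x₂).
  L_A = [(1/(0.44·√(2π)))·exp(−(2.2−1.49)²/(2·0.44²)) = 0.906687·exp(-1.30191) = 0.246629] × [0.825974] = 0.203709
  L_B = [(1/(0.44·√(2π)))·exp(−(2.2−2.06)²/(2·0.44²)) = 0.906687·exp(-0.05062) = 0.861933] × [0.203988] = 0.175824
  L_C = [(1/(0.44·√(2π)))·exp(−(2.2−3.06)²/(2·0.44²)) = 0.906687·exp(-1.91012) = 0.134246] × [0.00030416] = 4.08322e-05
Weight by the priors:
  π_A·L_A = 0.29 × 0.203709 = 0.0590757
  π_B·L_B = 0.25 × 0.175824 = 0.043956
  π_C·L_C = 0.46 × 4.08322e-05 = 1.87828e-05
Sum: 0.0590757 + 0.043956 + 1.87828e-05 = 0.103051
P(Type B | x) ≈ 0.4265

0.4265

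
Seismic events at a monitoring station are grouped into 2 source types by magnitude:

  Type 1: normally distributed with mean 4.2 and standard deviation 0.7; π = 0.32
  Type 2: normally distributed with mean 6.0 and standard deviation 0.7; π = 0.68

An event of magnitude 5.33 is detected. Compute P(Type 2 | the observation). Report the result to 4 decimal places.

0.8318

By Bayes' theorem, P(k | x) = w_k f_k(x) / Σ_j w_j f_j(x).
Component likelihoods at x = 5.33:
  f_1 = 0.154862
  f_2 = 0.360478
Unnormalised posteriors:
  w_1·f_1 = 0.32 × 0.154862 = 0.0495557
  w_2·f_2 = 0.68 × 0.360478 = 0.245125
Denominator: 0.0495557 + 0.245125 = 0.294681
P(Type 2 | data) ≈ 0.8318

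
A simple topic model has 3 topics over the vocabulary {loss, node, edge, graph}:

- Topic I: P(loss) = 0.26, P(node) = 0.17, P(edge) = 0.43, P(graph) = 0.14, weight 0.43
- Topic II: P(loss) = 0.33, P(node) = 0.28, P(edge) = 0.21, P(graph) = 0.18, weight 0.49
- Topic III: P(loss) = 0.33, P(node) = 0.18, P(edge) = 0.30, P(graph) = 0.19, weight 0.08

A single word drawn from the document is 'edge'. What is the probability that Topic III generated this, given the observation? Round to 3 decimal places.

By Bayes' theorem, P(k | x) = π_k f_k(x) / Σ_j π_j f_j(x).
Component likelihoods at x = 'edge':
  L_I = 0.43
  L_II = 0.21
  L_III = 0.3
Multiply by the mixture weights:
  π_I·L_I = 0.43 × 0.43 = 0.1849
  π_II·L_II = 0.49 × 0.21 = 0.1029
  π_III·L_III = 0.08 × 0.3 = 0.024
Normaliser: 0.1849 + 0.1029 + 0.024 = 0.3118
P(Topic III | x) ≈ 0.077

0.077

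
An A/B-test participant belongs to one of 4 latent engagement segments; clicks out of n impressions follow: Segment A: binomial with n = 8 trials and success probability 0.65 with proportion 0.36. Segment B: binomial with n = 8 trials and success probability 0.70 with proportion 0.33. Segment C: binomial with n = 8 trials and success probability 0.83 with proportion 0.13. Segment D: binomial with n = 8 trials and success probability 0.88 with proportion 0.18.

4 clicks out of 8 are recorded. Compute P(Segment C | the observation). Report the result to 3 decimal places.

0.031

The responsibility of component k is π_k f_k(x) divided by Σ_j π_j f_j(x).
Component likelihoods at x = 4 clicks out of 8:
  p_A = 0.18751
  p_B = 0.136137
  p_C = 0.0277464
  p_D = 0.0087047
Multiply by the mixture weights:
  π_A·p_A = 0.36 × 0.18751 = 0.0675035
  π_B·p_B = 0.33 × 0.136137 = 0.0449251
  π_C·p_C = 0.13 × 0.0277464 = 0.00360703
  π_D·p_D = 0.18 × 0.0087047 = 0.00156685
Marginal: 0.0675035 + 0.0449251 + 0.00360703 + 0.00156685 = 0.117602
P(Segment C | the observation) ≈ 0.031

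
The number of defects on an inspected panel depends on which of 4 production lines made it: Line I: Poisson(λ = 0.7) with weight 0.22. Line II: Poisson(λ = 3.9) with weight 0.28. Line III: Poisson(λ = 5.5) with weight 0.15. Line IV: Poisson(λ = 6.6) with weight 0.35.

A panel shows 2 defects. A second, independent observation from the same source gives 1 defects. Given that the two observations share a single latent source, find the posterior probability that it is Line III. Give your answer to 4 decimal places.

0.0160

P(component k | x) = P(Z=k)·f_k(x) / marginal(x), where marginal(x) = Σ_j P(Z=j)·f_j(x).
Since both observations come from the same component, the likelihood for component k is f_k(x₁)·f_k(x₂).
  f_I = [e^(−0.7)·0.7^2/2! = 0.121663] × [0.34761] = 0.0422914
  f_II = [e^(−3.9)·3.9^2/2! = 0.15394] × [0.0789435] = 0.0121525
  f_III = [e^(−5.5)·5.5^2/2! = 0.0618124] × [0.0224772] = 0.00138937
  f_IV = [e^(−6.6)·6.6^2/2! = 0.0296288] × [0.00897843] = 0.00026602
Weight by the priors:
  P(Z=I)·f_I = 0.22 × 0.0422914 = 0.0093041
  P(Z=II)·f_II = 0.28 × 0.0121525 = 0.00340271
  P(Z=III)·f_III = 0.15 × 0.00138937 = 0.000208406
  P(Z=IV)·f_IV = 0.35 × 0.00026602 = 9.31071e-05
Evidence: 0.0093041 + 0.00340271 + 0.000208406 + 9.31071e-05 = 0.0130083
Responsibility of Line III: 0.000208406 / 0.0130083 ≈ 0.0160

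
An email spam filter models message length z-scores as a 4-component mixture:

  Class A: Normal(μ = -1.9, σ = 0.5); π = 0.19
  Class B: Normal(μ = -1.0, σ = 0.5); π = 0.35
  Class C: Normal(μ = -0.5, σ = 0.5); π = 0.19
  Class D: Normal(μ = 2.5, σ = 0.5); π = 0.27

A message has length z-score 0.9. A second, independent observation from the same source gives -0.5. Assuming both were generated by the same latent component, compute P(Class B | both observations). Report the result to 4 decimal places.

0.0396

By Bayes' theorem, P(k | x) = P(Z=k) f_k(x) / Σ_j P(Z=j) f_j(x).
Since both observations come from the same component, the likelihood for component k is f_k(x₁)·f_k(x₂).
  p_A = [1.23652e-07] × [0.0158309] = 1.95753e-09
  p_B = [0.000583894] × [0.483941] = 0.00028257
  p_C = [0.0158309] × [0.797885] = 0.0126312
  p_D = [0.00476818] × [1.21518e-08] = 5.79418e-11
Weight by the priors:
  P(Z=A)·p_A = 0.19 × 1.95753e-09 = 3.71931e-10
  P(Z=B)·p_B = 0.35 × 0.00028257 = 9.88997e-05
  P(Z=C)·p_C = 0.19 × 0.0126312 = 0.00239993
  P(Z=D)·p_D = 0.27 × 5.79418e-11 = 1.56443e-11
Marginal: 3.71931e-10 + 9.88997e-05 + 0.00239993 + 1.56443e-11 = 0.00249883
P(Class B | x) = 9.88997e-05 / 0.00249883 ≈ 0.0396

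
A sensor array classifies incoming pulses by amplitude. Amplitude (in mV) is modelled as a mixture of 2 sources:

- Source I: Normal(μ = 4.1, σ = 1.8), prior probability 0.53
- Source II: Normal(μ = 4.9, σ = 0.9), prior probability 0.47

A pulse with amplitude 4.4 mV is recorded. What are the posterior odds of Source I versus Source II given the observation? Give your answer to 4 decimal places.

Only the two components matter; the odds are (w_i f_i(x)) / (w_j f_j(x)).
Evaluate each component's likelihood at the observed value:
  L_I = 0.218578
  L_II = 0.37988
Odds = (0.53/0.47) × (0.218578/0.37988) = 1.12766 × 0.575385 ≈ 0.6488

0.6488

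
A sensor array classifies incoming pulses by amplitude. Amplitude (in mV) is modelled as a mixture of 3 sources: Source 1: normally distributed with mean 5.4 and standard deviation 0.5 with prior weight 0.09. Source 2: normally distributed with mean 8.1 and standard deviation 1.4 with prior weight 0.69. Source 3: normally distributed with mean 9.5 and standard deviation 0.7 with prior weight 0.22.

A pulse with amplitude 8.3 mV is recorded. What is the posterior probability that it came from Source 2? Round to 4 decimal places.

By Bayes' theorem, P(k | x) = P(Z=k) f_k(x) / Σ_j P(Z=j) f_j(x).
Component likelihoods at x = 8.3 mV:
  p_1 = (1/(0.5·√(2π)))·exp(−(8.3−5.4)²/(2·0.5²)) = 0.797885·exp(-16.82000) = 3.95464e-08
  p_2 = (1/(1.4·√(2π)))·exp(−(8.3−8.1)²/(2·1.4²)) = 0.284959·exp(-0.01020) = 0.282066
  p_3 = (1/(0.7·√(2π)))·exp(−(8.3−9.5)²/(2·0.7²)) = 0.569918·exp(-1.46939) = 0.131119
Multiply by the mixture weights:
  P(Z=1)·p_1 = 0.09 × 3.95464e-08 = 3.55918e-09
  P(Z=2)·p_2 = 0.69 × 0.282066 = 0.194625
  P(Z=3)·p_3 = 0.22 × 0.131119 = 0.0288461
Normaliser: 3.55918e-09 + 0.194625 + 0.0288461 = 0.223472
P(Source 2 | data) ≈ 0.8709

0.8709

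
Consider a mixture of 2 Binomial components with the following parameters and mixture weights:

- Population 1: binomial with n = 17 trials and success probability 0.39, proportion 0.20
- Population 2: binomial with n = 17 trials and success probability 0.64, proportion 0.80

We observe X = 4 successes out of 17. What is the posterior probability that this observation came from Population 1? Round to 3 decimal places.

Posterior ∝ prior × likelihood, so P(k | x) ∝ w_k f_k(x); normalise over all components.
Component likelihoods at x = 4 successes out of 17:
  p_1 = C(17,4)·0.39^4·0.61^13 = 2380·0.0231344·0.00161915 = 0.0891504
  p_2 = C(17,4)·0.64^4·0.36^13 = 2380·0.167772·1.70582e-06 = 0.000681129
Multiply by the mixture weights:
  w_1·p_1 = 0.20 × 0.0891504 = 0.0178301
  w_2·p_2 = 0.80 × 0.000681129 = 0.000544903
Denominator: 0.0178301 + 0.000544903 = 0.018375
So the posterior for Population 1 is 0.0178301 / 0.018375 ≈ 0.970.

0.970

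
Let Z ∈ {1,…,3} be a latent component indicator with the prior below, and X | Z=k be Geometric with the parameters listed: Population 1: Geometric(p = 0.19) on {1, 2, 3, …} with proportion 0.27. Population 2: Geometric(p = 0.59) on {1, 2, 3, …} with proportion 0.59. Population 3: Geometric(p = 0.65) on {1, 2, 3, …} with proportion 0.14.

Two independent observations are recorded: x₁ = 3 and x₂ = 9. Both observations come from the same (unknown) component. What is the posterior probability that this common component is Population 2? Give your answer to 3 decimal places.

Posterior ∝ prior × likelihood, so P(k | x) ∝ w_k f_k(x); normalise over all components.
Since both observations come from the same component, the likelihood for component k is f_k(x₁)·f_k(x₂).
  L_1 = [0.124659] × [0.0352074] = 0.00438892
  L_2 = [0.099179] × [0.000471111] = 4.67243e-05
  L_3 = [0.079625] × [0.000146372] = 1.16549e-05
Multiply by the mixture weights:
  w_1·L_1 = 0.27 × 0.00438892 = 0.00118501
  w_2·L_2 = 0.59 × 4.67243e-05 = 2.75673e-05
  w_3·L_3 = 0.14 × 1.16549e-05 = 1.63168e-06
Normaliser: 0.00118501 + 2.75673e-05 + 1.63168e-06 = 0.00121421
Responsibility of Population 2: 2.75673e-05 / 0.00121421 ≈ 0.023

0.023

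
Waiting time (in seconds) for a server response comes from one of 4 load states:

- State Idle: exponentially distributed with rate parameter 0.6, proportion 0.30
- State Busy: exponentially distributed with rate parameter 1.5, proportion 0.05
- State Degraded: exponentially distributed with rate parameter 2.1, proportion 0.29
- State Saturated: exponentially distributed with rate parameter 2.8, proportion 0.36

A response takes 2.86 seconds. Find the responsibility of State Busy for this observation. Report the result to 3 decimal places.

By Bayes' theorem, P(k | x) = P(Z=k) f_k(x) / Σ_j P(Z=j) f_j(x).
Component likelihoods at x = 2.86 seconds:
  p_Idle = 0.10787
  p_Busy = 0.0205574
  p_Degraded = 0.00517424
  p_Saturated = 0.000931811
Weight by the priors:
  P(Z=Idle)·p_Idle = 0.30 × 0.10787 = 0.0323611
  P(Z=Busy)·p_Busy = 0.05 × 0.0205574 = 0.00102787
  P(Z=Degraded)·p_Degraded = 0.29 × 0.00517424 = 0.00150053
  P(Z=Saturated)·p_Saturated = 0.36 × 0.000931811 = 0.000335452
Normaliser: 0.0323611 + 0.00102787 + 0.00150053 + 0.000335452 = 0.0352249
So the posterior for State Busy is 0.00102787 / 0.0352249 ≈ 0.029.

0.029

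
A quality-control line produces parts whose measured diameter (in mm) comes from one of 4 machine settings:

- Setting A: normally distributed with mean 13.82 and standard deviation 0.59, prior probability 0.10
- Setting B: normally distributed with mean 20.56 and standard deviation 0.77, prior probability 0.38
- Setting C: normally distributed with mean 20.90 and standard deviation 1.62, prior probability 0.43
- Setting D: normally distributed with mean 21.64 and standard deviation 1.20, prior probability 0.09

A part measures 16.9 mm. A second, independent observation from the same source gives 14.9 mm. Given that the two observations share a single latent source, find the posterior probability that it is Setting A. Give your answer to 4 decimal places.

Apply Bayes' rule: the posterior for each component is proportional to its prior times its likelihood at x.
Since both observations come from the same component, the likelihood for component k is f_k(x₁)·f_k(x₂).
  p_A = [(1/(0.59·√(2π)))·exp(−(16.9−13.82)²/(2·0.59²)) = 0.676173·exp(-13.62597) = 8.17287e-07] × [0.126605] = 1.03472e-07
  p_B = [(1/(0.77·√(2π)))·exp(−(16.9−20.56)²/(2·0.77²)) = 0.518107·exp(-11.29668) = 6.43183e-06] × [9.58318e-13] = 6.16374e-18
  p_C = [(1/(1.62·√(2π)))·exp(−(16.9−20.90)²/(2·1.62²)) = 0.246261·exp(-3.04832) = 0.0116823] × [0.00025864] = 3.0215e-06
  p_D = [(1/(1.20·√(2π)))·exp(−(16.9−21.64)²/(2·1.20²)) = 0.332452·exp(-7.80125) = 0.000136047] × [4.69242e-08] = 6.3839e-12
Prior × likelihood for each component:
  π_A·p_A = 0.10 × 1.03472e-07 = 1.03472e-08
  π_B·p_B = 0.38 × 6.16374e-18 = 2.34222e-18
  π_C·p_C = 0.43 × 3.0215e-06 = 1.29925e-06
  π_D·p_D = 0.09 × 6.3839e-12 = 5.74551e-13
Marginal: 1.03472e-08 + 2.34222e-18 + 1.29925e-06 + 5.74551e-13 = 1.30959e-06
P(Setting A | data) = 1.03472e-08 / 1.30959e-06 ≈ 0.0079

0.0079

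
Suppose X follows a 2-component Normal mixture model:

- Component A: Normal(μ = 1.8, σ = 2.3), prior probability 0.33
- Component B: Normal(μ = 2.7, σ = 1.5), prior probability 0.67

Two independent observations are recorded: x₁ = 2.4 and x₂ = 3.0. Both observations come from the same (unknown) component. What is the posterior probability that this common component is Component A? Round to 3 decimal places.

Posterior ∝ prior × likelihood, so P(k | x) ∝ w_k f_k(x); normalise over all components.
Since both observations come from the same component, the likelihood for component k is f_k(x₁)·f_k(x₂).
  L_A = [0.16765] × [0.151381] = 0.0253791
  L_B = [0.260695] × [0.260695] = 0.067962
Multiply by the mixture weights:
  w_A·L_A = 0.33 × 0.0253791 = 0.00837512
  w_B·L_B = 0.67 × 0.067962 = 0.0455345
Normaliser: 0.00837512 + 0.0455345 = 0.0539096
P(Component A | data) = 0.00837512 / 0.0539096 ≈ 0.155

0.155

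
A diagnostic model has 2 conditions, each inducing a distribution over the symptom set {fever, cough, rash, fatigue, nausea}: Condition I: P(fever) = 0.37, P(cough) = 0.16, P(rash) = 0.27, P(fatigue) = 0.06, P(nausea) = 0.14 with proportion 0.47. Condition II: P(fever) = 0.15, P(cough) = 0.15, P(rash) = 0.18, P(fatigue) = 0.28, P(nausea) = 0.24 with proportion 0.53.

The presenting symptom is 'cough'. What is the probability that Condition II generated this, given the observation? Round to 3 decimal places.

0.514

The responsibility of component k is π_k f_k(x) divided by Σ_j π_j f_j(x).
Component likelihoods at x = 'cough':
  f_I = 0.16
  f_II = 0.15
Weight by the priors:
  π_I·f_I = 0.47 × 0.16 = 0.0752
  π_II·f_II = 0.53 × 0.15 = 0.0795
Marginal: 0.0752 + 0.0795 = 0.1547
Responsibility of Condition II: 0.0795 / 0.1547 ≈ 0.514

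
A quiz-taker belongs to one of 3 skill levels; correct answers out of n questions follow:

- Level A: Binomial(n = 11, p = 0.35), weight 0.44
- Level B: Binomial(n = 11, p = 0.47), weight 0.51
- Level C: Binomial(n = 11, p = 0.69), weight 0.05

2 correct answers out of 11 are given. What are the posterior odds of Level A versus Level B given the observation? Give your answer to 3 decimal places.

Only the two components matter; the odds are (π_i f_i(x)) / (π_j f_j(x)).
Component likelihoods at x = 2 correct answers out of 11:
  f_A = C(11,2)·0.35^2·0.65^9 = 55·0.1225·0.0207119 = 0.139547
  f_B = C(11,2)·0.47^2·0.53^9 = 55·0.2209·0.00329976 = 0.0400905
  f_C = C(11,2)·0.69^2·0.31^9 = 55·0.4761·2.64396e-05 = 0.000692335
Posterior odds = (π_A·f_A) / (π_B·f_B) = (0.44·0.139547) / (0.51·0.0400905) = 0.0614005 / 0.0204461 ≈ 3.003

3.003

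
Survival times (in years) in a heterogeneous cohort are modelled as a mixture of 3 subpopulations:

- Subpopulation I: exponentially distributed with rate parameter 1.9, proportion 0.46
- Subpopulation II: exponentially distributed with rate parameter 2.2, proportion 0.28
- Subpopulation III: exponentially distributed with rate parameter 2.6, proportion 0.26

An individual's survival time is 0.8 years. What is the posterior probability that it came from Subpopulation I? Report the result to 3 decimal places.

0.501

P(component k | x) = π_k·f_k(x) / marginal(x), where marginal(x) = Σ_j π_j·f_j(x).
Evaluate each component's likelihood at the observed value:
  L_I = 0.415553
  L_II = 0.378499
  L_III = 0.324819
Weight by the priors:
  π_I·L_I = 0.46 × 0.415553 = 0.191154
  π_II·L_II = 0.28 × 0.378499 = 0.10598
  π_III·L_III = 0.26 × 0.324819 = 0.0844528
Denominator: 0.191154 + 0.10598 + 0.0844528 = 0.381587
P(Subpopulation I | x) = 0.191154 / 0.381587 ≈ 0.501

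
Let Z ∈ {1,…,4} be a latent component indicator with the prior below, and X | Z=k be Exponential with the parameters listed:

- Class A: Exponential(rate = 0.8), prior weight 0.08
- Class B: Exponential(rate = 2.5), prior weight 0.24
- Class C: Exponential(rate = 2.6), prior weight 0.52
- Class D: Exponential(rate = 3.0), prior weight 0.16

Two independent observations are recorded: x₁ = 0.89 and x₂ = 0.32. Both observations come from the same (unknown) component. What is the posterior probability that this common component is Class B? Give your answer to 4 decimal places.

Posterior ∝ prior × likelihood, so P(k | x) ∝ π_k f_k(x); normalise over all components.
Since both observations come from the same component, the likelihood for component k is f_k(x₁)·f_k(x₂).
  L_A = [0.39253] × [0.619314] = 0.243099
  L_B = [0.270169] × [1.12332] = 0.303486
  L_C = [0.257049] × [1.13146] = 0.290841
  L_D = [0.207757] × [1.14868] = 0.238646
Prior × likelihood for each component:
  π_A·L_A = 0.08 × 0.243099 = 0.0194479
  π_B·L_B = 0.24 × 0.303486 = 0.0728367
  π_C·L_C = 0.52 × 0.290841 = 0.151238
  π_D·L_D = 0.16 × 0.238646 = 0.0381833
Normaliser: 0.0194479 + 0.0728367 + 0.151238 + 0.0381833 = 0.281705
Responsibility of Class B: 0.0728367 / 0.281705 ≈ 0.2586

0.2586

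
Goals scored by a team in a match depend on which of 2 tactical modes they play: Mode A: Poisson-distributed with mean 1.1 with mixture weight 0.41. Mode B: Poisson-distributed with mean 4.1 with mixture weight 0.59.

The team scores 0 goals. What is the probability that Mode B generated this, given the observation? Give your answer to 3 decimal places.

0.067

The responsibility of component k is π_k f_k(x) divided by Σ_j π_j f_j(x).
Evaluate each component's likelihood at the observed value:
  p_A = 0.332871
  p_B = 0.0165727
Multiply by the mixture weights:
  π_A·p_A = 0.41 × 0.332871 = 0.136477
  π_B·p_B = 0.59 × 0.0165727 = 0.00977788
Normaliser: 0.136477 + 0.00977788 = 0.146255
So the posterior for Mode B is 0.00977788 / 0.146255 ≈ 0.067.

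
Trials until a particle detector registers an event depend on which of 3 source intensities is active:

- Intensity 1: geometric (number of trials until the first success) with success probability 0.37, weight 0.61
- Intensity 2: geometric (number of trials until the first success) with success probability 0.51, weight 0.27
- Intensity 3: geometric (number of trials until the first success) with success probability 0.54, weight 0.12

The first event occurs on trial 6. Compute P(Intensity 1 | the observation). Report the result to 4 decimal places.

By Bayes' theorem, P(k | x) = π_k f_k(x) / Σ_j π_j f_j(x).
Geometric probabilities:
  f_1 = 0.0367202
  f_2 = 0.0144062
  f_3 = 0.011122
Unnormalised posteriors:
  π_1·f_1 = 0.61 × 0.0367202 = 0.0223993
  π_2·f_2 = 0.27 × 0.0144062 = 0.00388968
  π_3·f_3 = 0.12 × 0.011122 = 0.00133464
Sum: 0.0223993 + 0.00388968 + 0.00133464 = 0.0276236
Responsibility of Intensity 1: 0.0223993 / 0.0276236 ≈ 0.8109

0.8109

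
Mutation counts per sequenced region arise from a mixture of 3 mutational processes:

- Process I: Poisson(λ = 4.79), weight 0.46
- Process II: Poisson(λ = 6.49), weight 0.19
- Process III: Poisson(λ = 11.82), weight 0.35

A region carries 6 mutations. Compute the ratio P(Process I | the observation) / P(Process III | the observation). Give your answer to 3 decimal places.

Since P(k|x) ∝ P(Z=k) f_k(x), the posterior odds are P(Z=i) f_i(x) / (P(Z=j) f_j(x)).
Component likelihoods at x = 6 mutations:
  L_I = 0.139447
  L_II = 0.157603
  L_III = 0.027862
Posterior odds = (P(Z=I)·L_I) / (P(Z=III)·L_III) = (0.46·0.139447) / (0.35·0.027862) = 0.0641457 / 0.00975168 ≈ 6.578

6.578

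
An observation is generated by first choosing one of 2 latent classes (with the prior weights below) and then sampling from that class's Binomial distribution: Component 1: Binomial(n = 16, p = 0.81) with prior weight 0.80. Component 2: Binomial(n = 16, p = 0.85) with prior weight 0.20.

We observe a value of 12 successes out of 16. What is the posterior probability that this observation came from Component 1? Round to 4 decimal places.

0.8524

Posterior ∝ prior × likelihood, so P(k | x) ∝ π_k f_k(x); normalise over all components.
Binomial probabilities:
  p_1 = C(16,12)·0.81^12·0.19^4 = 1820·0.0797664·0.00130321 = 0.189193
  p_2 = C(16,12)·0.85^12·0.15^4 = 1820·0.142242·0.00050625 = 0.131058
Prior × likelihood for each component:
  π_1·p_1 = 0.80 × 0.189193 = 0.151355
  π_2·p_2 = 0.20 × 0.131058 = 0.0262116
Normaliser: 0.151355 + 0.0262116 = 0.177566
P(Component 1 | data) = 0.151355 / 0.177566 ≈ 0.8524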